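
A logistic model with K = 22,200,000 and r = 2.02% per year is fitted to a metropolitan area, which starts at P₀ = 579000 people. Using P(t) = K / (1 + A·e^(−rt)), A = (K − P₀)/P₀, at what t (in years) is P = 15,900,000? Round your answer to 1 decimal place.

A = (22200000 − 579000)/579000 = 37.34197
15900000 = 22200000/(1 + 37.34197·e^(−0.0202t)) → 1 + 37.34197·e^(−0.0202t) = 1.39623
e^(−0.0202t) = 0.010611 → t = ln(94.24402)/0.0202 = 4.54589/0.0202

t ≈ 225.0 years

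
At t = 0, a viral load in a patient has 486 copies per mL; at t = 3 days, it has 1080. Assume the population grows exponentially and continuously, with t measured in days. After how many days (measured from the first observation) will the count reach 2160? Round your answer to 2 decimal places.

t ≈ 5.60 days

r = ln(1080/486) / 3 ≈ 0.266169 per day
t = ln(2160/486) / r = 1.49165 / 0.266169 ≈ 5.604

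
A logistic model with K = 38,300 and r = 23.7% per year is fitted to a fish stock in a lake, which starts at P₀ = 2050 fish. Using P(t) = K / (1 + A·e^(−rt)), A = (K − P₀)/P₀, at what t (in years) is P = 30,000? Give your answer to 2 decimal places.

A = (38300 − 2050)/2050 = 17.68293
30000 = 38300/(1 + 17.68293·e^(−0.237t)) → 1 + 17.68293·e^(−0.237t) = 1.27667
e^(−0.237t) = 0.015646 → t = ln(63.91419)/0.237 = 4.15754/0.237

t ≈ 17.54 years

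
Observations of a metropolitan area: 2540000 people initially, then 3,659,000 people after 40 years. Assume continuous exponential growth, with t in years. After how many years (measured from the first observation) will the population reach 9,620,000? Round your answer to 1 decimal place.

t ≈ 145.9 years

r = ln(3659000/2540000) / 40 ≈ 0.009126 per year
t = ln(9620000/2540000) / r = 1.33168 / 0.009126 ≈ 145.927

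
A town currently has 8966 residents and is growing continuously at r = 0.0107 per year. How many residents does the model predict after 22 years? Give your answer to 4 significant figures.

P(22) = 8966 · e^(0.0107·22) = 8966 · e^(0.2354)
= 8966 · 1.26541 ≈ 11345.71

≈ 11,350 residents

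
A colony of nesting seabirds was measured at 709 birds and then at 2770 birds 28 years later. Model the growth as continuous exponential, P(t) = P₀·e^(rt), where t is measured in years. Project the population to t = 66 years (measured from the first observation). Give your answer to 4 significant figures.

≈ 17,610 birds

r = ln(2770/709) / 28 ≈ 0.04867 per year
P(66) = 709 · e^(0.04867·66) = 709 · 24.8334 ≈ 17606.88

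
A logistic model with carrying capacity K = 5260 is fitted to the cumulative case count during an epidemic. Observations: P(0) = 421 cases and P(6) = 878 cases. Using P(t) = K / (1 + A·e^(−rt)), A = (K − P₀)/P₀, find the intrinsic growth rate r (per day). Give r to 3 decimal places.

A = (5260 − 421)/421 = 11.49406
878 = 5260/(1 + 11.49406·e^(−r·6)) → e^(−6r) = (5.99089 − 1)/11.49406 = 0.434215
r = −ln(0.434215)/6 = 0.83422/6

r ≈ 0.139 per day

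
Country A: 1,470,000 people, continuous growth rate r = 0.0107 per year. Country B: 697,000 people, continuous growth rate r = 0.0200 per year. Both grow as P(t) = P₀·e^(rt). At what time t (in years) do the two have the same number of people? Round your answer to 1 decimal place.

1470000·e^(0.0107t) = 697000·e^(0.02t)
1470000/697000 = e^((0.02 − 0.0107)t) → ln(2.10904) = 0.0093·t
t = 0.74623 / 0.0093

t ≈ 80.2 years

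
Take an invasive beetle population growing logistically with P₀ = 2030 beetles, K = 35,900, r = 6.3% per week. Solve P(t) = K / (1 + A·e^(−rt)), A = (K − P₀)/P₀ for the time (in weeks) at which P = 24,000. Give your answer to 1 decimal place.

A = (35900 − 2030)/2030 = 16.68473
24000 = 35900/(1 + 16.68473·e^(−0.063t)) → 1 + 16.68473·e^(−0.063t) = 1.49583
e^(−0.063t) = 0.029718 → t = ln(33.64987)/0.063 = 3.51601/0.063

t ≈ 55.8 weeks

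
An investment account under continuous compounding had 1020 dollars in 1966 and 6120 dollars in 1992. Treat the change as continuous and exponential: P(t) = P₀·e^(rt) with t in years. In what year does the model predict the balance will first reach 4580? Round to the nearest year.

year 1988

r = ln(6120/1020) / 26 = 1.79176/26 ≈ 0.068914 per year
t = ln(4580/1020) / r = 1.5019/0.068914 ≈ 21.79 years after 1966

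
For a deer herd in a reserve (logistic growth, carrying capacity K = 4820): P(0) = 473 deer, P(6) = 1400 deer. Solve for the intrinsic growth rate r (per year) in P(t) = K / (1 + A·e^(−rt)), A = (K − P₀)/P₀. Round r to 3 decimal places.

r ≈ 0.221 per year

A = (4820 − 473)/473 = 9.19027
1400 = 4820/(1 + 9.19027·e^(−r·6)) → e^(−6r) = (3.44286 − 1)/9.19027 = 0.265809
r = −ln(0.265809)/6 = 1.32498/6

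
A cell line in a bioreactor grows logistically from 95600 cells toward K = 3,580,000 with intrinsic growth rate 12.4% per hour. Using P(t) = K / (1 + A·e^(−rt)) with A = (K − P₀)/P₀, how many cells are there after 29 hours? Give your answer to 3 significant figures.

A = (3580000 − 95600)/95600 = 36.4477
P(29) = 3580000 / (1 + 36.4477·e^(−0.124·29)) = 3580000 / (1 + 36.4477·0.027433)
= 3580000 / 1.99988 ≈ 1790108.9

≈ 1,790,000 cells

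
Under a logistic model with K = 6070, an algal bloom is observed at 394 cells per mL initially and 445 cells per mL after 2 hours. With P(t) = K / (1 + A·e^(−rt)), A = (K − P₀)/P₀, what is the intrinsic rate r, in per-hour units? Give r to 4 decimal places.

A = (6070 − 394)/394 = 14.40609
445 = 6070/(1 + 14.40609·e^(−r·2)) → e^(−2r) = (13.64045 − 1)/14.40609 = 0.877438
r = −ln(0.877438)/2 = 0.13075/2

r ≈ 0.0654 per hour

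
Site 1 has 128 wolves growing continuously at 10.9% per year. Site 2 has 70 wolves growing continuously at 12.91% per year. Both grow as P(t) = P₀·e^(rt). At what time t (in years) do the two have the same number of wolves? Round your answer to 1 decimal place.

128·e^(0.109t) = 70·e^(0.1291t)
128/70 = e^((0.1291 − 0.109)t) → ln(1.82857) = 0.0201·t
t = 0.60354 / 0.0201

t ≈ 30.0 years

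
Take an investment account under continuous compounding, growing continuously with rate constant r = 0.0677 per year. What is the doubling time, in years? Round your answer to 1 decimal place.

doubling time = ln(2) / |r| = 0.69315 / 0.0677

doubling time ≈ 10.2 years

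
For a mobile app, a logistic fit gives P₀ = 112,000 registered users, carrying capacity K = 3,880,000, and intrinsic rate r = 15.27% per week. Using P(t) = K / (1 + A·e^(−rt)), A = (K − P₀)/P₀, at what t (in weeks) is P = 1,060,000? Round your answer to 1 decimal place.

t ≈ 16.6 weeks

A = (3880000 − 112000)/112000 = 33.64286
1060000 = 3880000/(1 + 33.64286·e^(−0.1527t)) → 1 + 33.64286·e^(−0.1527t) = 3.66038
e^(−0.1527t) = 0.079077 → t = ln(12.6459)/0.1527 = 2.53733/0.1527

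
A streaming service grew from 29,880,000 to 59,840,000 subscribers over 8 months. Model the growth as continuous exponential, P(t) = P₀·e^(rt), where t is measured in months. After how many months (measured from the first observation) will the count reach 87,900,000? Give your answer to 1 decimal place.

t ≈ 12.4 months

r = ln(59840000/29880000) / 8 ≈ 0.086811 per month
t = ln(87900000/29880000) / r = 1.07901 / 0.086811 ≈ 12.429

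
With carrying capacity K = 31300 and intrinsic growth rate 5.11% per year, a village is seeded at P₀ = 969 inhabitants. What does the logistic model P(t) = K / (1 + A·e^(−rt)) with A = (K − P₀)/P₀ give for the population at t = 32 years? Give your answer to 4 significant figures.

A = (31300 − 969)/969 = 31.30134
P(32) = 31300 / (1 + 31.30134·e^(−0.0511·32)) = 31300 / (1 + 31.30134·0.194913)
= 31300 / 7.10105 ≈ 4407.8

≈ 4,408 inhabitants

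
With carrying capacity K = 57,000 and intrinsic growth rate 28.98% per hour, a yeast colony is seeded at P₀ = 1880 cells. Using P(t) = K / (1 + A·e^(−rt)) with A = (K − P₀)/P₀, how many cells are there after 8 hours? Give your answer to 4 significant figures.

≈ 14,670 cells

A = (57000 − 1880)/1880 = 29.31915
P(8) = 57000 / (1 + 29.31915·e^(−0.2898·8)) = 57000 / (1 + 29.31915·0.098431)
= 57000 / 3.88591 ≈ 14668.37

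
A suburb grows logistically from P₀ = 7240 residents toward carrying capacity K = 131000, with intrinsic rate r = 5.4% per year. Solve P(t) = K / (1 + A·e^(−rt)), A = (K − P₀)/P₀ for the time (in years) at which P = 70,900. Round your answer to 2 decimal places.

t ≈ 55.63 years

A = (131000 − 7240)/7240 = 17.09392
70900 = 131000/(1 + 17.09392·e^(−0.054t)) → 1 + 17.09392·e^(−0.054t) = 1.84767
e^(−0.054t) = 0.049589 → t = ln(20.16571)/0.054 = 3.00398/0.054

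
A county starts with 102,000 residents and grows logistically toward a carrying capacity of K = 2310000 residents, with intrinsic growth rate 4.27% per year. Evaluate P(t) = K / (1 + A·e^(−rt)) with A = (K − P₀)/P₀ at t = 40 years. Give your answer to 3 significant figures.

≈ 469,000 residents

A = (2310000 − 102000)/102000 = 21.64706
P(40) = 2310000 / (1 + 21.64706·e^(−0.0427·40)) = 2310000 / (1 + 21.64706·0.181228)
= 2310000 / 4.92305 ≈ 469221.25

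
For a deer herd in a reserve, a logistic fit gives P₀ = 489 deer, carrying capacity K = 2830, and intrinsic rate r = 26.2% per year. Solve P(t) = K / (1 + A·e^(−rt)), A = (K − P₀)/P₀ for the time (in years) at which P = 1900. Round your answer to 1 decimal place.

t ≈ 8.7 years

A = (2830 − 489)/489 = 4.78732
1900 = 2830/(1 + 4.78732·e^(−0.262t)) → 1 + 4.78732·e^(−0.262t) = 1.48947
e^(−0.262t) = 0.102244 → t = ln(9.78055)/0.262 = 2.2804/0.262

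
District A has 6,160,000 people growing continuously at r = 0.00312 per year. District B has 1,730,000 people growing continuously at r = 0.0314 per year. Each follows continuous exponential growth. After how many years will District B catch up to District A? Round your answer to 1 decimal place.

6160000·e^(0.00312t) = 1730000·e^(0.0314t)
6160000/1730000 = e^((0.0314 − 0.00312)t) → ln(3.56069) = 0.02828·t
t = 1.26996 / 0.02828

t ≈ 44.9 years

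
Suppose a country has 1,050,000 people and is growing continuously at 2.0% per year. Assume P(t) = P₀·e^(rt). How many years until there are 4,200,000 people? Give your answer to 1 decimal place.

4200000 = 1050000 · e^(0.02·t)
t = ln(4200000/1050000) / 0.02 = ln(4) / 0.02 = 1.38629 / 0.02

t ≈ 69.3 years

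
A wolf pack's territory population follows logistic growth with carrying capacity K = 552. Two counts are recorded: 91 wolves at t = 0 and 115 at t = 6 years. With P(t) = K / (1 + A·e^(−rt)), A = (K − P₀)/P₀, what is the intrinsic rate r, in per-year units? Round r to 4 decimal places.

r ≈ 0.0479 per year

A = (552 − 91)/91 = 5.06593
115 = 552/(1 + 5.06593·e^(−r·6)) → e^(−6r) = (4.8 − 1)/5.06593 = 0.750108
r = −ln(0.750108)/6 = 0.28754/6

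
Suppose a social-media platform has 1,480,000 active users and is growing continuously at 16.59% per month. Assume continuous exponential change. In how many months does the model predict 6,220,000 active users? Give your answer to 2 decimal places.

6220000 = 1480000 · e^(0.1659·t)
t = ln(6220000/1480000) / 0.1659 = ln(4.2027) / 0.1659 = 1.43573 / 0.1659

t ≈ 8.65 months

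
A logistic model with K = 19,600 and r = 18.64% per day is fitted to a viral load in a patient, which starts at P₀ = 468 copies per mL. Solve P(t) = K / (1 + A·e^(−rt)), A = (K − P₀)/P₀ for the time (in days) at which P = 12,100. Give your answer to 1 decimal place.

A = (19600 − 468)/468 = 40.88034
12100 = 19600/(1 + 40.88034·e^(−0.1864t)) → 1 + 40.88034·e^(−0.1864t) = 1.61983
e^(−0.1864t) = 0.015162 → t = ln(65.95362)/0.1864 = 4.18895/0.1864

t ≈ 22.5 days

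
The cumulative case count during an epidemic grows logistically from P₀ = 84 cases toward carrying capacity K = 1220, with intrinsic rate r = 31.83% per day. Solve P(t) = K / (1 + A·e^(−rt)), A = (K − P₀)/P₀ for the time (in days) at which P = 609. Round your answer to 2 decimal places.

A = (1220 − 84)/84 = 13.52381
609 = 1220/(1 + 13.52381·e^(−0.3183t)) → 1 + 13.52381·e^(−0.3183t) = 2.00328
e^(−0.3183t) = 0.074186 → t = ln(13.47954)/0.3183 = 2.60117/0.3183

t ≈ 8.17 days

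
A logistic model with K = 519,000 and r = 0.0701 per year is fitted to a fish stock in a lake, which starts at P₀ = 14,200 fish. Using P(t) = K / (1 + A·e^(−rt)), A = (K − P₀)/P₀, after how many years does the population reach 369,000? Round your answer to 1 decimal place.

A = (519000 − 14200)/14200 = 35.5493
369000 = 519000/(1 + 35.5493·e^(−0.0701t)) → 1 + 35.5493·e^(−0.0701t) = 1.4065
e^(−0.0701t) = 0.011435 → t = ln(87.45127)/0.0701 = 4.47108/0.0701

t ≈ 63.8 years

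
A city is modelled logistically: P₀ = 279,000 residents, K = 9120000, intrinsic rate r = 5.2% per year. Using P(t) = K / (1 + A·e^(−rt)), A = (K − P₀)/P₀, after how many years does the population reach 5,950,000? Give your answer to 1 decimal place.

A = (9120000 − 279000)/279000 = 31.68817
5950000 = 9120000/(1 + 31.68817·e^(−0.052t)) → 1 + 31.68817·e^(−0.052t) = 1.53277
e^(−0.052t) = 0.016813 → t = ln(59.4778)/0.052 = 4.0856/0.052

t ≈ 78.6 years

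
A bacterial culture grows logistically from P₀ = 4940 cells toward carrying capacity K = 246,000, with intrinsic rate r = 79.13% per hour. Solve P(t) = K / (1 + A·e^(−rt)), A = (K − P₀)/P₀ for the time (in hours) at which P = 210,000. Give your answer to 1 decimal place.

t ≈ 7.1 hours

A = (246000 − 4940)/4940 = 48.79757
210000 = 246000/(1 + 48.79757·e^(−0.7913t)) → 1 + 48.79757·e^(−0.7913t) = 1.17143
e^(−0.7913t) = 0.003513 → t = ln(284.6525)/0.7913 = 5.65127/0.7913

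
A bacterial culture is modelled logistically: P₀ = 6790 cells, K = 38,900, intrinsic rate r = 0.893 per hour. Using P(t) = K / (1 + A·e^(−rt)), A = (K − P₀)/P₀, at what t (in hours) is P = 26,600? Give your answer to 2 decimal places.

A = (38900 − 6790)/6790 = 4.72901
26600 = 38900/(1 + 4.72901·e^(−0.893t)) → 1 + 4.72901·e^(−0.893t) = 1.46241
e^(−0.893t) = 0.097781 → t = ln(10.22697)/0.893 = 2.32503/0.893

t ≈ 2.60 hours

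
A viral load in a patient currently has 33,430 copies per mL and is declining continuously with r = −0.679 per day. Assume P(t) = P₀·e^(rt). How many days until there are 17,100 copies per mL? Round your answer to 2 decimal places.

t ≈ 0.99 days

17100 = 33430 · e^(-0.679·t)
t = ln(17100/33430) / -0.679 = ln(0.51152) / -0.679 = -0.67038 / -0.679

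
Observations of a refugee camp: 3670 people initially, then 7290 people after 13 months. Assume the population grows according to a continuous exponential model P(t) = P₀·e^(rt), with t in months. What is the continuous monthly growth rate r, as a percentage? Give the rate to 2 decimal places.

r ≈ 5.28% per month

7290 = 3670 · e^(r·13)
e^(13r) = 7290/3670 = 1.98638
r = ln(1.98638) / 13 = 0.68631 / 13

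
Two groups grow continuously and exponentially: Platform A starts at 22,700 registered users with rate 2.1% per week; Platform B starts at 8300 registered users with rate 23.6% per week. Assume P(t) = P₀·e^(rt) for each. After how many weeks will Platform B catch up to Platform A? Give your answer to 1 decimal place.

t ≈ 4.7 weeks

22700·e^(0.021t) = 8300·e^(0.236t)
22700/8300 = e^((0.236 − 0.021)t) → ln(2.73494) = 0.215·t
t = 1.00611 / 0.215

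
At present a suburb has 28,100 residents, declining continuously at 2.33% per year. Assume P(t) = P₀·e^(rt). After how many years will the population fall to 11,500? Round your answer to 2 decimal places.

t ≈ 38.34 years

11500 = 28100 · e^(-0.0233·t)
t = ln(11500/28100) / -0.0233 = ln(0.40925) / -0.0233 = -0.89342 / -0.0233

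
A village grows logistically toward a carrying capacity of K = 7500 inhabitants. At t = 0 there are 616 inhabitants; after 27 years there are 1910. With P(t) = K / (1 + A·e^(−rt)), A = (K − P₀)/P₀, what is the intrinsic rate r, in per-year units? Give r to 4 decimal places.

A = (7500 − 616)/616 = 11.17532
1910 = 7500/(1 + 11.17532·e^(−r·27)) → e^(−27r) = (3.9267 − 1)/11.17532 = 0.26189
r = −ln(0.26189)/27 = 1.33983/27

r ≈ 0.0496 per year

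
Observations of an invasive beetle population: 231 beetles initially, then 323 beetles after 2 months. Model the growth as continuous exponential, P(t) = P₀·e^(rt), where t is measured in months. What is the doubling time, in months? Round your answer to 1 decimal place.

doubling time ≈ 4.1 months

r = ln(323/231) / 2 = ln(1.39827) / 2 ≈ 0.167617 per month
doubling time = ln 2 / |r| = 0.69315 / 0.167617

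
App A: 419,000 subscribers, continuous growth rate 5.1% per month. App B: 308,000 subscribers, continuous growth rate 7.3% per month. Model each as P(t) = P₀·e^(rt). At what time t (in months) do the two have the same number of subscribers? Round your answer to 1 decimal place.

t ≈ 14.0 months

419000·e^(0.051t) = 308000·e^(0.073t)
419000/308000 = e^((0.073 − 0.051)t) → ln(1.36039) = 0.022·t
t = 0.30777 / 0.022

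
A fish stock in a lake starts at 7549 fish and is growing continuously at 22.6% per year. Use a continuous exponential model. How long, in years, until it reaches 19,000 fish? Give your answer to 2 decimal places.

19000 = 7549 · e^(0.226·t)
t = ln(19000/7549) / 0.226 = ln(2.51689) / 0.226 = 0.92302 / 0.226

t ≈ 4.08 years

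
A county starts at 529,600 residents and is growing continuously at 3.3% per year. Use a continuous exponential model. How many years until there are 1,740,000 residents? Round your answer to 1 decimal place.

1740000 = 529600 · e^(0.033·t)
t = ln(1740000/529600) / 0.033 = ln(3.2855) / 0.033 = 1.18952 / 0.033

t ≈ 36.0 years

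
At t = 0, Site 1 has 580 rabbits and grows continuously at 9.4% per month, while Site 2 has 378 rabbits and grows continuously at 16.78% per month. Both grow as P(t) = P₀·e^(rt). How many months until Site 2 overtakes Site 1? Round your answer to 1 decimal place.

t ≈ 5.8 months

580·e^(0.094t) = 378·e^(0.1678t)
580/378 = e^((0.1678 − 0.094)t) → ln(1.53439) = 0.0738·t
t = 0.42813 / 0.0738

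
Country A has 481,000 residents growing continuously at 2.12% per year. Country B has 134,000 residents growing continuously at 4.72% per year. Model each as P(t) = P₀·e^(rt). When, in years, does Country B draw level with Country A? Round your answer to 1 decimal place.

t ≈ 49.2 years

481000·e^(0.0212t) = 134000·e^(0.0472t)
481000/134000 = e^((0.0472 − 0.0212)t) → ln(3.58955) = 0.026·t
t = 1.27803 / 0.026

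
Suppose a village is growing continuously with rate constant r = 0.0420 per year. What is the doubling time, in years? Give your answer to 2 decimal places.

doubling time ≈ 16.50 years

doubling time = ln(2) / |r| = 0.69315 / 0.042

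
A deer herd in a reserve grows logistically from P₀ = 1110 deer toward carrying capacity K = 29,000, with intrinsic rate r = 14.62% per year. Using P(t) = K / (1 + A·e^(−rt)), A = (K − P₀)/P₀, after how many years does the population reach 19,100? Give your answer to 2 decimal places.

t ≈ 26.55 years

A = (29000 − 1110)/1110 = 25.12613
19100 = 29000/(1 + 25.12613·e^(−0.1462t)) → 1 + 25.12613·e^(−0.1462t) = 1.51832
e^(−0.1462t) = 0.020629 → t = ln(48.47566)/0.1462 = 3.88106/0.1462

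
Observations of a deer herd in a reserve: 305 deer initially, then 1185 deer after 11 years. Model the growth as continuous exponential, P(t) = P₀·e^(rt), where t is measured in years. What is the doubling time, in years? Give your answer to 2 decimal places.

doubling time ≈ 5.62 years

r = ln(1185/305) / 11 = ln(3.88525) / 11 ≈ 0.123381 per year
doubling time = ln 2 / |r| = 0.69315 / 0.123381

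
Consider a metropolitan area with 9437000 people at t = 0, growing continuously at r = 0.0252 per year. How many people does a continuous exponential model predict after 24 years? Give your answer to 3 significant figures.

P(24) = 9437000 · e^(0.0252·24) = 9437000 · e^(0.6048)
= 9437000 · 1.83089 ≈ 17278071.14

≈ 17,300,000 people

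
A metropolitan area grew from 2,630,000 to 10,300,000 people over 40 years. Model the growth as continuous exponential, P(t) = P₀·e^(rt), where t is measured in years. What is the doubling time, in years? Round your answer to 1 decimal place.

r = ln(10300000/2630000) / 40 = ln(3.91635) / 40 ≈ 0.034129 per year
doubling time = ln 2 / |r| = 0.69315 / 0.034129

doubling time ≈ 20.3 years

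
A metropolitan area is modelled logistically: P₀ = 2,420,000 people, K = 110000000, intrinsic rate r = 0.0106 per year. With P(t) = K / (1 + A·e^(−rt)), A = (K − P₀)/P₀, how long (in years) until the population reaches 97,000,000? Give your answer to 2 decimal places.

A = (110000000 − 2420000)/2420000 = 44.45455
97000000 = 110000000/(1 + 44.45455·e^(−0.0106t)) → 1 + 44.45455·e^(−0.0106t) = 1.13402
e^(−0.0106t) = 0.003015 → t = ln(331.6993)/0.0106 = 5.80423/0.0106

t ≈ 547.57 years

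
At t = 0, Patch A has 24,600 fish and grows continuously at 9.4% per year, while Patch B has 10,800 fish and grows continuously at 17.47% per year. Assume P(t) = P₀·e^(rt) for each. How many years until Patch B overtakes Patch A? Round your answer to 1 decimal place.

24600·e^(0.094t) = 10800·e^(0.1747t)
24600/10800 = e^((0.1747 − 0.094)t) → ln(2.27778) = 0.0807·t
t = 0.8232 / 0.0807

t ≈ 10.2 years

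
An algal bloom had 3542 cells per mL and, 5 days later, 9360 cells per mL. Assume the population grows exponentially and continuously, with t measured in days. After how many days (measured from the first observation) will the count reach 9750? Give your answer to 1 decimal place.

r = ln(9360/3542) / 5 ≈ 0.194351 per day
t = ln(9750/3542) / r = 1.01258 / 0.194351 ≈ 5.21

t ≈ 5.2 days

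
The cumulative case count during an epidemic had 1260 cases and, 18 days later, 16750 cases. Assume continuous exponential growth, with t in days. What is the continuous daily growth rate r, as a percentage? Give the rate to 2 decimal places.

r ≈ 14.37% per day

16750 = 1260 · e^(r·18)
e^(18r) = 16750/1260 = 13.29365
r = ln(13.29365) / 18 = 2.58729 / 18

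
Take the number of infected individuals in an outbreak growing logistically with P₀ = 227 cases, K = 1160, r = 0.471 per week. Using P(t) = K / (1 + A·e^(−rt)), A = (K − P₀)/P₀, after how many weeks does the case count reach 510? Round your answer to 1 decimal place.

t ≈ 2.5 weeks

A = (1160 − 227)/227 = 4.11013
510 = 1160/(1 + 4.11013·e^(−0.471t)) → 1 + 4.11013·e^(−0.471t) = 2.27451
e^(−0.471t) = 0.31009 → t = ln(3.22487)/0.471 = 1.17089/0.471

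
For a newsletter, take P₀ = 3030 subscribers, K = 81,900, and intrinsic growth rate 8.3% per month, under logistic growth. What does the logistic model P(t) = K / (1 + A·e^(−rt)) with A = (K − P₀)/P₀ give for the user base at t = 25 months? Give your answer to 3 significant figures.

A = (81900 − 3030)/3030 = 26.0297
P(25) = 81900 / (1 + 26.0297·e^(−0.083·25)) = 81900 / (1 + 26.0297·0.125556)
= 81900 / 4.2682 ≈ 19188.43

≈ 19,200 subscribers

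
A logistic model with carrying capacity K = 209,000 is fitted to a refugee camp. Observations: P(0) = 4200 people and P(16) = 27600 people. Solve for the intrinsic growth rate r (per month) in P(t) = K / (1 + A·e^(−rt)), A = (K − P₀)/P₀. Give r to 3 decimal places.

A = (209000 − 4200)/4200 = 48.7619
27600 = 209000/(1 + 48.7619·e^(−r·16)) → e^(−16r) = (7.57246 − 1)/48.7619 = 0.134787
r = −ln(0.134787)/16 = 2.00406/16

r ≈ 0.125 per month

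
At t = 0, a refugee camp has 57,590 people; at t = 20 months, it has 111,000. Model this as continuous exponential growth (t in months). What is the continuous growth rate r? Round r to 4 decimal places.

111000 = 57590 · e^(r·20)
e^(20r) = 111000/57590 = 1.92742
r = ln(1.92742) / 20 = 0.65618 / 20

r ≈ 0.0328 per month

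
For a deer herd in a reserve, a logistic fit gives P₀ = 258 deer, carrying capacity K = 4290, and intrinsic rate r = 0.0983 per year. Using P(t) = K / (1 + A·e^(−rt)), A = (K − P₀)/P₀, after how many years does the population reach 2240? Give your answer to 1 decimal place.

A = (4290 − 258)/258 = 15.62791
2240 = 4290/(1 + 15.62791·e^(−0.0983t)) → 1 + 15.62791·e^(−0.0983t) = 1.91518
e^(−0.0983t) = 0.058561 → t = ln(17.07635)/0.0983 = 2.83769/0.0983

t ≈ 28.9 years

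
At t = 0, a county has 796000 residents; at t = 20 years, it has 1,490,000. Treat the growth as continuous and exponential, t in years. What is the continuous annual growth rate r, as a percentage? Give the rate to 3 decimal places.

r ≈ 3.135% per year

1490000 = 796000 · e^(r·20)
e^(20r) = 1490000/796000 = 1.87186
r = ln(1.87186) / 20 = 0.62693 / 20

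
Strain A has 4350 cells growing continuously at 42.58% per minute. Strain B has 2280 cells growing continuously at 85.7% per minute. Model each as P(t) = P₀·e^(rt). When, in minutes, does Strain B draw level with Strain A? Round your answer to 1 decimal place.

4350·e^(0.4258t) = 2280·e^(0.857t)
4350/2280 = e^((0.857 − 0.4258)t) → ln(1.90789) = 0.4312·t
t = 0.646 / 0.4312

t ≈ 1.5 minutes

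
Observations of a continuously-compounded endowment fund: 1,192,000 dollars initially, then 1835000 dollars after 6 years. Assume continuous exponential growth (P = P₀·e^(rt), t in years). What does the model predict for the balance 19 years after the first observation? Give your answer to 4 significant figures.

r = ln(1835000/1192000) / 6 ≈ 0.071902 per year
P(19) = 1192000 · e^(0.071902·19) = 1192000 · 3.92018 ≈ 4672855.27

≈ 4,673,000 dollars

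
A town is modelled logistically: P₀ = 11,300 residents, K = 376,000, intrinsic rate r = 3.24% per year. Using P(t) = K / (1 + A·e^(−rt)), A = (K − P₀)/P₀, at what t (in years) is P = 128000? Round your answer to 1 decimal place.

t ≈ 86.8 years

A = (376000 − 11300)/11300 = 32.27434
128000 = 376000/(1 + 32.27434·e^(−0.0324t)) → 1 + 32.27434·e^(−0.0324t) = 2.9375
e^(−0.0324t) = 0.060032 → t = ln(16.65772)/0.0324 = 2.81287/0.0324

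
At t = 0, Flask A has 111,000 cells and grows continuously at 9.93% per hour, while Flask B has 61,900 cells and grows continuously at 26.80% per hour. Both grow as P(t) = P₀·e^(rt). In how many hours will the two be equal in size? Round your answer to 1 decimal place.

111000·e^(0.0993t) = 61900·e^(0.268t)
111000/61900 = e^((0.268 − 0.0993)t) → ln(1.79321) = 0.1687·t
t = 0.58401 / 0.1687

t ≈ 3.5 hours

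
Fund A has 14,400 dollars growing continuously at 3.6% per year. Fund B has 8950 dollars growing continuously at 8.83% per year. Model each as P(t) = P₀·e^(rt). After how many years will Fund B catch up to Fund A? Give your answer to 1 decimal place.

14400·e^(0.036t) = 8950·e^(0.0883t)
14400/8950 = e^((0.0883 − 0.036)t) → ln(1.60894) = 0.0523·t
t = 0.47557 / 0.0523

t ≈ 9.1 years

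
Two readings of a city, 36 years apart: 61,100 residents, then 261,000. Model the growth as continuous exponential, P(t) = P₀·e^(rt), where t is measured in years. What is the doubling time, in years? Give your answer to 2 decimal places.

r = ln(261000/61100) / 36 = ln(4.27169) / 36 ≈ 0.040334 per year
doubling time = ln 2 / |r| = 0.69315 / 0.040334

doubling time ≈ 17.19 years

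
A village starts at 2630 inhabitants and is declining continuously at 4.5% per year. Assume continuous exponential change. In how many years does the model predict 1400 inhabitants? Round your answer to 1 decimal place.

1400 = 2630 · e^(-0.045·t)
t = ln(1400/2630) / -0.045 = ln(0.53232) / -0.045 = -0.63051 / -0.045

t ≈ 14.0 years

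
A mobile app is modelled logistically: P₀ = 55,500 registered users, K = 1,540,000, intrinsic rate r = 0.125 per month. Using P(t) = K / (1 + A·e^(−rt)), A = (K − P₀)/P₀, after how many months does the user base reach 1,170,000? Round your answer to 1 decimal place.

t ≈ 35.5 months

A = (1540000 − 55500)/55500 = 26.74775
1170000 = 1540000/(1 + 26.74775·e^(−0.125t)) → 1 + 26.74775·e^(−0.125t) = 1.31624
e^(−0.125t) = 0.011823 → t = ln(84.58072)/0.125 = 4.43771/0.125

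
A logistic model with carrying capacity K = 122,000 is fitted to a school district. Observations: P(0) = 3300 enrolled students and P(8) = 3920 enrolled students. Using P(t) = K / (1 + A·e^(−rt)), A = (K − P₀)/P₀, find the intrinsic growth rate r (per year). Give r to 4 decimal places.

r ≈ 0.0222 per year

A = (122000 − 3300)/3300 = 35.9697
3920 = 122000/(1 + 35.9697·e^(−r·8)) → e^(−8r) = (31.12245 − 1)/35.9697 = 0.83744
r = −ln(0.83744)/8 = 0.17741/8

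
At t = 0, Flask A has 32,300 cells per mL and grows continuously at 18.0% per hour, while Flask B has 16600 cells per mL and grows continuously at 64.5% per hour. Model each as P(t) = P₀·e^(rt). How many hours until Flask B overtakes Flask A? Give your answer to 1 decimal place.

t ≈ 1.4 hours

32300·e^(0.18t) = 16600·e^(0.645t)
32300/16600 = e^((0.645 − 0.18)t) → ln(1.94578) = 0.465·t
t = 0.66566 / 0.465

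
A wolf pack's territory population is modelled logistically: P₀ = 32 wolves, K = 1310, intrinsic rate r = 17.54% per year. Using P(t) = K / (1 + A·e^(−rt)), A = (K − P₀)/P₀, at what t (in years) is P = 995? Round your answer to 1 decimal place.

t ≈ 27.6 years

A = (1310 − 32)/32 = 39.9375
995 = 1310/(1 + 39.9375·e^(−0.1754t)) → 1 + 39.9375·e^(−0.1754t) = 1.31658
e^(−0.1754t) = 0.007927 → t = ln(126.15179)/0.1754 = 4.83749/0.1754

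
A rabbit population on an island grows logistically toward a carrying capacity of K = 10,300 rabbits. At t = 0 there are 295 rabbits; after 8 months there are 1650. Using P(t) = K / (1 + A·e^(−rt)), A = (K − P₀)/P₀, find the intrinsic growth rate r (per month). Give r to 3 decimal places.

r ≈ 0.233 per month

A = (10300 − 295)/295 = 33.91525
1650 = 10300/(1 + 33.91525·e^(−r·8)) → e^(−8r) = (6.24242 − 1)/33.91525 = 0.154574
r = −ln(0.154574)/8 = 1.86708/8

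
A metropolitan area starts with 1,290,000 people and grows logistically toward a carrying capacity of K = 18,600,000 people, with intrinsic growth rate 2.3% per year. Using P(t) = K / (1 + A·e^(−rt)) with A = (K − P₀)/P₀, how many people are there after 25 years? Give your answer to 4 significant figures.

A = (18600000 − 1290000)/1290000 = 13.4186
P(25) = 18600000 / (1 + 13.4186·e^(−0.023·25)) = 18600000 / (1 + 13.4186·0.562705)
= 18600000 / 8.55071 ≈ 2175256.9

≈ 2,175,000 people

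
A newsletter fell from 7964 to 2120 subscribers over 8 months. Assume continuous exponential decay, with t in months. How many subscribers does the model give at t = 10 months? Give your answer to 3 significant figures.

r = ln(2120/7964) / 8 ≈ -0.165439 per month
P(10) = 7964 · e^(-0.165439·10) = 7964 · 0.19121 ≈ 1522.78

≈ 1,520 subscribers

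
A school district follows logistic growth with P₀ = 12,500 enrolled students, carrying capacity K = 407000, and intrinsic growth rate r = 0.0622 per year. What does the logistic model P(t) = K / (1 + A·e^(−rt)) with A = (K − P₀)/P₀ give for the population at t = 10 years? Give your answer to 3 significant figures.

≈ 22,700 enrolled students

A = (407000 − 12500)/12500 = 31.56
P(10) = 407000 / (1 + 31.56·e^(−0.0622·10)) = 407000 / (1 + 31.56·0.53687)
= 407000 / 17.94361 ≈ 22682.18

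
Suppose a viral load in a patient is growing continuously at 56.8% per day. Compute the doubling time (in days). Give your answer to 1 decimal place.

doubling time ≈ 1.2 days

doubling time = ln(2) / |r| = 0.69315 / 0.568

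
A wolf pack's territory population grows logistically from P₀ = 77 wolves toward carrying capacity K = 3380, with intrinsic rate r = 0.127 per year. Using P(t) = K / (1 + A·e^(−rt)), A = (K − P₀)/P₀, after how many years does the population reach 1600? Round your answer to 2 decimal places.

A = (3380 − 77)/77 = 42.8961
1600 = 3380/(1 + 42.8961·e^(−0.127t)) → 1 + 42.8961·e^(−0.127t) = 2.1125
e^(−0.127t) = 0.025935 → t = ln(38.5583)/0.127 = 3.65217/0.127

t ≈ 28.76 years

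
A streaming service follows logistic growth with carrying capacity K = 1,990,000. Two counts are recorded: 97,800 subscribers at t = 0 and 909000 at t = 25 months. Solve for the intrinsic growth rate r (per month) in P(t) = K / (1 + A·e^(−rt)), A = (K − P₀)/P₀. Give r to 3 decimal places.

A = (1990000 − 97800)/97800 = 19.34765
909000 = 1990000/(1 + 19.34765·e^(−r·25)) → e^(−25r) = (2.18922 − 1)/19.34765 = 0.061466
r = −ln(0.061466)/25 = 2.78927/25

r ≈ 0.112 per month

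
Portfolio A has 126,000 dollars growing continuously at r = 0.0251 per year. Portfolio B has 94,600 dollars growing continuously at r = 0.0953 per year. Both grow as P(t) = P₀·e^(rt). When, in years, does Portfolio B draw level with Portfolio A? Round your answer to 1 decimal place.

t ≈ 4.1 years

126000·e^(0.0251t) = 94600·e^(0.0953t)
126000/94600 = e^((0.0953 − 0.0251)t) → ln(1.33192) = 0.0702·t
t = 0.28662 / 0.0702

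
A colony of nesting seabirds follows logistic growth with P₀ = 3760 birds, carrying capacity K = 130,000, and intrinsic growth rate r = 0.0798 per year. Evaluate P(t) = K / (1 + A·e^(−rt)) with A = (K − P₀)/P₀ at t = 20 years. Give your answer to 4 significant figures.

A = (130000 − 3760)/3760 = 33.57447
P(20) = 130000 / (1 + 33.57447·e^(−0.0798·20)) = 130000 / (1 + 33.57447·0.202706)
= 130000 / 7.80574 ≈ 16654.42

≈ 16,650 birds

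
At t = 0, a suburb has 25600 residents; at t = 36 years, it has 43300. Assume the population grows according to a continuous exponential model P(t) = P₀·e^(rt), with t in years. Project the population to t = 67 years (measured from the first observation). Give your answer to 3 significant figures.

≈ 68,100 residents

r = ln(43300/25600) / 36 ≈ 0.014599 per year
P(67) = 25600 · e^(0.014599·67) = 25600 · 2.65947 ≈ 68082.38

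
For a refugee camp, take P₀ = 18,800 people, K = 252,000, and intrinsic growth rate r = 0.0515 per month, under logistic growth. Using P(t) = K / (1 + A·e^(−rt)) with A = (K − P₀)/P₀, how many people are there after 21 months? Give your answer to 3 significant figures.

A = (252000 − 18800)/18800 = 12.40426
P(21) = 252000 / (1 + 12.40426·e^(−0.0515·21)) = 252000 / (1 + 12.40426·0.339087)
= 252000 / 5.20612 ≈ 48404.61

≈ 48,400 people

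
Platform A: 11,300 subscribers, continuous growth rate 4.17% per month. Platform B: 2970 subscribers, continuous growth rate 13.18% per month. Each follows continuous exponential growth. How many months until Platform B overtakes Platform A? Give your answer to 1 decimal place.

t ≈ 14.8 months

11300·e^(0.0417t) = 2970·e^(0.1318t)
11300/2970 = e^((0.1318 − 0.0417)t) → ln(3.80471) = 0.0901·t
t = 1.33624 / 0.0901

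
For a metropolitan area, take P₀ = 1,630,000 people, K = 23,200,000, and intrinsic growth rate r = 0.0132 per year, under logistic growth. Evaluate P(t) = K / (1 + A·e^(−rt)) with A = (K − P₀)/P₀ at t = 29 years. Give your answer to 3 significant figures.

A = (23200000 − 1630000)/1630000 = 13.23313
P(29) = 23200000 / (1 + 13.23313·e^(−0.0132·29)) = 23200000 / (1 + 13.23313·0.681949)
= 23200000 / 10.02432 ≈ 2314370.84

≈ 2,310,000 people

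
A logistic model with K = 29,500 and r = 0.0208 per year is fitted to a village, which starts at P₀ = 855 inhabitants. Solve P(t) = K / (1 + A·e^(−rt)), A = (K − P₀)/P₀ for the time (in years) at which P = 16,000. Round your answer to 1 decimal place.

A = (29500 − 855)/855 = 33.50292
16000 = 29500/(1 + 33.50292·e^(−0.0208t)) → 1 + 33.50292·e^(−0.0208t) = 1.84375
e^(−0.0208t) = 0.025184 → t = ln(39.70717)/0.0208 = 3.68153/0.0208

t ≈ 177.0 years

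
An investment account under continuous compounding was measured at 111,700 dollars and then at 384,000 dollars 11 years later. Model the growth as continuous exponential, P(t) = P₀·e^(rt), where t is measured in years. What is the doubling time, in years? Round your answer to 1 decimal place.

doubling time ≈ 6.2 years

r = ln(384000/111700) / 11 = ln(3.43778) / 11 ≈ 0.112257 per year
doubling time = ln 2 / |r| = 0.69315 / 0.112257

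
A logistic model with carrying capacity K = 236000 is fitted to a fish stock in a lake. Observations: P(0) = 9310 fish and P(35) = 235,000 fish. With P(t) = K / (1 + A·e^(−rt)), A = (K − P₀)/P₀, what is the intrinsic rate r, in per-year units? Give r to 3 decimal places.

r ≈ 0.247 per year

A = (236000 − 9310)/9310 = 24.34909
235000 = 236000/(1 + 24.34909·e^(−r·35)) → e^(−35r) = (1.00426 − 1)/24.34909 = 0.000175
r = −ln(0.000175)/35 = 8.65208/35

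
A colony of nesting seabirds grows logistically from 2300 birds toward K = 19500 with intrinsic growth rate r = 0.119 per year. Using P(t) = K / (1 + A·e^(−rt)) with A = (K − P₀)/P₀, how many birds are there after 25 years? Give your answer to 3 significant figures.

A = (19500 − 2300)/2300 = 7.47826
P(25) = 19500 / (1 + 7.47826·e^(−0.119·25)) = 19500 / (1 + 7.47826·0.051047)
= 19500 / 1.38175 ≈ 14112.58

≈ 14,100 birds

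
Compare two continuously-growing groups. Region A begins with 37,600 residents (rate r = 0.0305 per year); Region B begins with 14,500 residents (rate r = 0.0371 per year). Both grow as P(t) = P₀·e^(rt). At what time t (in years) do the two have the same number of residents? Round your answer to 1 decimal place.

t ≈ 144.4 years

37600·e^(0.0305t) = 14500·e^(0.0371t)
37600/14500 = e^((0.0371 − 0.0305)t) → ln(2.5931) = 0.0066·t
t = 0.95286 / 0.0066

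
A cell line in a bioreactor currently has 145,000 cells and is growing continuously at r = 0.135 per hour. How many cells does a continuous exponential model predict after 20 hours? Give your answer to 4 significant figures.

P(20) = 145000 · e^(0.135·20) = 145000 · e^(2.7)
= 145000 · 14.87973 ≈ 2157561.1

≈ 2,158,000 cells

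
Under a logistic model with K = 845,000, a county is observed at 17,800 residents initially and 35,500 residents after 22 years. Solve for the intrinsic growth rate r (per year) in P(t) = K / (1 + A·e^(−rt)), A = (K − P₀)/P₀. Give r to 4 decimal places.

A = (845000 − 17800)/17800 = 46.47191
35500 = 845000/(1 + 46.47191·e^(−r·22)) → e^(−22r) = (23.80282 − 1)/46.47191 = 0.49068
r = −ln(0.49068)/22 = 0.71196/22

r ≈ 0.0324 per year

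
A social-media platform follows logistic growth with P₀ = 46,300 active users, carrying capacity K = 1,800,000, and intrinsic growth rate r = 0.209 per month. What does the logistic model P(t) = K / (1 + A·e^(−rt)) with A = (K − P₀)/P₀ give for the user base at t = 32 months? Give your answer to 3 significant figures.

≈ 1,720,000 active users

A = (1800000 − 46300)/46300 = 37.87689
P(32) = 1800000 / (1 + 37.87689·e^(−0.209·32)) = 1800000 / (1 + 37.87689·0.001246)
= 1800000 / 1.04719 ≈ 1718892.41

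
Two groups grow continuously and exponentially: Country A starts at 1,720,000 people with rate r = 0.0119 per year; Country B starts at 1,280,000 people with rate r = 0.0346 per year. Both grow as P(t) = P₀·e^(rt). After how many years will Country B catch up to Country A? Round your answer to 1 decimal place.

1720000·e^(0.0119t) = 1280000·e^(0.0346t)
1720000/1280000 = e^((0.0346 − 0.0119)t) → ln(1.34375) = 0.0227·t
t = 0.29546 / 0.0227

t ≈ 13.0 years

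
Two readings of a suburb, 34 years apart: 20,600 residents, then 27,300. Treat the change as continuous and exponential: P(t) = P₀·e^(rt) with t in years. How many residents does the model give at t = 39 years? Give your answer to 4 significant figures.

r = ln(27300/20600) / 34 ≈ 0.008282 per year
P(39) = 20600 · e^(0.008282·39) = 20600 · 1.38127 ≈ 28454.26

≈ 28,450 residents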